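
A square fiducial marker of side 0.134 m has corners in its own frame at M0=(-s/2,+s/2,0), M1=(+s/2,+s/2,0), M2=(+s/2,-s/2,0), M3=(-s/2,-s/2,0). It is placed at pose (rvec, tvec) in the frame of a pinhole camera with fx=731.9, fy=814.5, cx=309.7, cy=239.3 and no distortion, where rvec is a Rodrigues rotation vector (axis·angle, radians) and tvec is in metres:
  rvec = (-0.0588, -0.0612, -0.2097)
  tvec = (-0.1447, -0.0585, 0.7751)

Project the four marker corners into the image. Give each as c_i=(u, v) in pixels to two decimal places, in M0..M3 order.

Intrinsics K: fx=731.9, fy=814.5, cx=309.7, cy=239.3
Marker side s = 0.134 m; corners in marker frame (Z=0):
  M0 = (-0.0670, +0.0670, 0)
  M1 = (+0.0670, +0.0670, 0)
  M2 = (+0.0670, -0.0670, 0)
  M3 = (-0.0670, -0.0670, 0)
rvec = (-0.0588, -0.0612, -0.2097), |rvec| = θ = 0.22622 rad = 12.962°
Rodrigues: sinθ=0.22430, 1−cosθ=0.02548; R = I + sinθ·[k]× + (1−cosθ)·[k]×²:
    [+0.97624 +0.20971 -0.05454]
    [-0.20612 +0.97639 +0.06469]
    [+0.06682 -0.05191 +0.99641]
t = (-0.1447, -0.0585, 0.7751) m
M0: Pc = R·M0+t = (-0.19606, +0.02073, +0.76715); u = 731.9·(-0.19606)/0.76715 + 309.7 = 122.6497, v = 814.5·(+0.02073)/0.76715 + 239.3 = 261.3077
M1: Pc = R·M1+t = (-0.06524, -0.00689, +0.77610); u = 731.9·(-0.06524)/0.77610 + 309.7 = 248.1741, v = 814.5·(-0.00689)/0.77610 + 239.3 = 232.0664
M2: Pc = R·M2+t = (-0.09334, -0.13773, +0.78305); u = 731.9·(-0.09334)/0.78305 + 309.7 = 222.4556, v = 814.5·(-0.13773)/0.78305 + 239.3 = 96.0411
M3: Pc = R·M3+t = (-0.22416, -0.11011, +0.77410); u = 731.9·(-0.22416)/0.77410 + 309.7 = 97.7617, v = 814.5·(-0.11011)/0.77410 + 239.3 = 123.4462

c0=(122.65, 261.31) c1=(248.17, 232.07) c2=(222.46, 96.04) c3=(97.76, 123.45)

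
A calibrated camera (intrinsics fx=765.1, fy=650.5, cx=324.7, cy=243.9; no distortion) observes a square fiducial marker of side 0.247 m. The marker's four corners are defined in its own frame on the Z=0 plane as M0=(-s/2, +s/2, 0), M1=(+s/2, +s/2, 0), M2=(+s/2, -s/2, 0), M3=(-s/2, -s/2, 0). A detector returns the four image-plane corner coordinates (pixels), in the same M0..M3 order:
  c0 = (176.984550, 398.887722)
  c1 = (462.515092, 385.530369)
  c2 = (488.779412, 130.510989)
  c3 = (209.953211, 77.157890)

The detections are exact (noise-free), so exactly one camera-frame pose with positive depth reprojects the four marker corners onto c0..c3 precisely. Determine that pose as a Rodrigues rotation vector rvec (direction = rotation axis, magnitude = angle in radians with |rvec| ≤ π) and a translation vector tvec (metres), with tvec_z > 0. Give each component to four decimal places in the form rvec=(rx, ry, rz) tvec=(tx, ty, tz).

rvec=(0.0253, -0.5544, 0.0845) tvec=(0.0192, 0.0046, 0.5626)

Intrinsics K: fx=765.1, fy=650.5, cx=324.7, cy=243.9
Marker side s = 0.247 m; corners in marker frame (Z=0):
  M0 = (-0.1235, +0.1235, 0)
  M1 = (+0.1235, +0.1235, 0)
  M2 = (+0.1235, -0.1235, 0)
  M3 = (-0.1235, -0.1235, 0)
Detected image corners:
  c0 = (176.984550, 398.887722) px
  c1 = (462.515092, 385.530369) px
  c2 = (488.779412, 130.510989) px
  c3 = (209.953211, 77.157890) px
Planar DLT: solve 8×8 A·h = b for H (H[2,2]=1):
  H  [+1455.71432 -117.63516 +350.87098]
  H  [+313.18170 +1152.41024 +249.21537]
  H  [+0.93642 +0.00209 +1.00000]
B = K⁻¹H; ‖b₁‖=1.777532, ‖b₂‖=1.777532; λ = 2/(‖b₁‖+‖b₂‖) = 0.562578, sign → tz>0 ⇒ λ=+0.562578
r₁ = λ·B[:,0] = (+0.84681,+0.07333,+0.52681); r₂ = λ·B[:,1] = (-0.08700,+0.99621,+0.00118)
r₃ = r₁×r₂ = (-0.52473,-0.04683,+0.84998); SVD([r₁ r₂ r₃]) → R = UVᵀ:
  R  [+0.84681 -0.08700 -0.52473]
  R  [+0.07333 +0.99621 -0.04683]
  R  [+0.52681 +0.00118 +0.84998]
t = (+0.01924, +0.00460, +0.56258) m
tr R = 2.693003; θ = arccos((tr R − 1)/2) = 0.561418 rad = 32.167°
axis k = ((R−Rᵀ)₃₂, (R−Rᵀ)₁₃, (R−Rᵀ)₂₁) / (2 sinθ) = (+0.045085, -0.987571, +0.150572)
rvec = θ·k = (+0.025311, -0.554439, +0.084534)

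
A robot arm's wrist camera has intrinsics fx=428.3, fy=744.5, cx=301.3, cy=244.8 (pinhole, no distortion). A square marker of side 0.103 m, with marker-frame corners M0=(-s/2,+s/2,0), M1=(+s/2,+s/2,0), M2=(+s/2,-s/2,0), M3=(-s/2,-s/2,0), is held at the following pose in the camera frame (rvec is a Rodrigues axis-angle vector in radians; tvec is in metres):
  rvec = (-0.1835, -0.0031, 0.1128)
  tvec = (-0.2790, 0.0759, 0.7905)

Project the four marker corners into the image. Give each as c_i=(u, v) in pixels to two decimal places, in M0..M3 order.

Intrinsics K: fx=428.3, fy=744.5, cx=301.3, cy=244.8
Marker side s = 0.103 m; corners in marker frame (Z=0):
  M0 = (-0.0515, +0.0515, 0)
  M1 = (+0.0515, +0.0515, 0)
  M2 = (+0.0515, -0.0515, 0)
  M3 = (-0.0515, -0.0515, 0)
rvec = (-0.1835, -0.0031, 0.1128), |rvec| = θ = 0.21542 rad = 12.343°
Rodrigues: sinθ=0.21376, 1−cosθ=0.02311; R = I + sinθ·[k]× + (1−cosθ)·[k]×²:
    [+0.99366 -0.11165 -0.01339]
    [+0.11221 +0.97689 +0.18191]
    [-0.00723 -0.18226 +0.98322]
t = (-0.2790, 0.0759, 0.7905) m
M0: Pc = R·M0+t = (-0.33592, +0.12043, +0.78149); u = 428.3·(-0.33592)/0.78149 + 301.3 = 117.1945, v = 744.5·(+0.12043)/0.78149 + 244.8 = 359.5312
M1: Pc = R·M1+t = (-0.23358, +0.13199, +0.78074); u = 428.3·(-0.23358)/0.78074 + 301.3 = 173.1644, v = 744.5·(+0.13199)/0.78074 + 244.8 = 370.6621
M2: Pc = R·M2+t = (-0.22208, +0.03137, +0.79951); u = 428.3·(-0.22208)/0.79951 + 301.3 = 182.3333, v = 744.5·(+0.03137)/0.79951 + 244.8 = 274.0106
M3: Pc = R·M3+t = (-0.32442, +0.01981, +0.80026); u = 428.3·(-0.32442)/0.80026 + 301.3 = 127.6679, v = 744.5·(+0.01981)/0.80026 + 244.8 = 263.2308

c0=(117.19, 359.53) c1=(173.16, 370.66) c2=(182.33, 274.01) c3=(127.67, 263.23)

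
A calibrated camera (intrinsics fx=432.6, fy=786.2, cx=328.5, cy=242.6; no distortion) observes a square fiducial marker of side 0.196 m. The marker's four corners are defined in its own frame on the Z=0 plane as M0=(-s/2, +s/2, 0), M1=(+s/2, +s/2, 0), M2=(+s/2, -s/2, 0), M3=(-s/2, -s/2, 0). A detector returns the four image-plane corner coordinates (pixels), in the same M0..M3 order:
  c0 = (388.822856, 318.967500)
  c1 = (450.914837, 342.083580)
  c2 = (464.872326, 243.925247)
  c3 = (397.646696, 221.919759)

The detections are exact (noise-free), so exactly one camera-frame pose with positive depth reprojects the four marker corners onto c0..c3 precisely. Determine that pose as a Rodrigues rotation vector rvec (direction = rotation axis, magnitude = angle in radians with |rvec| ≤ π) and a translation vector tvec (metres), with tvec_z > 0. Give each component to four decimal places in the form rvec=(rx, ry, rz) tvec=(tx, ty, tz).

Intrinsics K: fx=432.6, fy=786.2, cx=328.5, cy=242.6
Marker side s = 0.196 m; corners in marker frame (Z=0):
  M0 = (-0.0980, +0.0980, 0)
  M1 = (+0.0980, +0.0980, 0)
  M2 = (+0.0980, -0.0980, 0)
  M3 = (-0.0980, -0.0980, 0)
Detected image corners:
  c0 = (388.822856, 318.967500) px
  c1 = (450.914837, 342.083580) px
  c2 = (464.872326, 243.925247) px
  c3 = (397.646696, 221.919759) px
Planar DLT: solve 8×8 A·h = b for H (H[2,2]=1):
  H  [+267.37759 +103.53252 +424.89063]
  H  [+74.14920 +604.82166 +283.37742]
  H  [-0.14575 +0.37940 +1.00000]
B = K⁻¹H; ‖b₁‖=0.756124, ‖b₂‖=0.756124; λ = 2/(‖b₁‖+‖b₂‖) = 1.322535, sign → tz>0 ⇒ λ=+1.322535
r₁ = λ·B[:,0] = (+0.96380,+0.18421,-0.19276); r₂ = λ·B[:,1] = (-0.06451,+0.86259,+0.50178)
r₃ = r₁×r₂ = (+0.25871,-0.47118,+0.84325); SVD([r₁ r₂ r₃]) → R = UVᵀ:
  R  [+0.96380 -0.06451 +0.25871]
  R  [+0.18421 +0.86259 -0.47118]
  R  [-0.19276 +0.50178 +0.84325]
t = (+0.29468, +0.06860, +1.32254) m
tr R = 2.669632; θ = arccos((tr R − 1)/2) = 0.582998 rad = 33.403°
axis k = ((R−Rᵀ)₃₂, (R−Rᵀ)₁₃, (R−Rᵀ)₂₁) / (2 sinθ) = (+0.883652, +0.410036, +0.225898)
rvec = θ·k = (+0.515167, +0.239050, +0.131698)

rvec=(0.5152, 0.2391, 0.1317) tvec=(0.2947, 0.0686, 1.3225)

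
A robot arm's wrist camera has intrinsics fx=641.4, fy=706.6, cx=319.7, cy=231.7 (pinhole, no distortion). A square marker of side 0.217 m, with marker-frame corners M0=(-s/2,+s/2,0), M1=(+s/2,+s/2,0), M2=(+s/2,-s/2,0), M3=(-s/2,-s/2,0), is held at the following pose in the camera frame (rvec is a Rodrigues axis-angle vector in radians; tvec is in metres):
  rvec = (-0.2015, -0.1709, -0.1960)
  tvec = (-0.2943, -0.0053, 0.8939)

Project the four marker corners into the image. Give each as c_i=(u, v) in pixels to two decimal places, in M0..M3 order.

c0=(36.95, 329.33) c1=(200.18, 294.83) c2=(173.98, 134.41) c3=(16.75, 160.09)

Intrinsics K: fx=641.4, fy=706.6, cx=319.7, cy=231.7
Marker side s = 0.217 m; corners in marker frame (Z=0):
  M0 = (-0.1085, +0.1085, 0)
  M1 = (+0.1085, +0.1085, 0)
  M2 = (+0.1085, -0.1085, 0)
  M3 = (-0.1085, -0.1085, 0)
rvec = (-0.2015, -0.1709, -0.1960), |rvec| = θ = 0.32898 rad = 18.849°
Rodrigues: sinθ=0.32307, 1−cosθ=0.05363; R = I + sinθ·[k]× + (1−cosθ)·[k]×²:
    [+0.96649 +0.20955 -0.14826]
    [-0.17542 +0.96085 +0.21448]
    [+0.18740 -0.18129 +0.96541]
t = (-0.2943, -0.0053, 0.8939) m
M0: Pc = R·M0+t = (-0.37643, +0.11798, +0.85390); u = 641.4·(-0.37643)/0.85390 + 319.7 = 36.9478, v = 706.6·(+0.11798)/0.85390 + 231.7 = 329.3325
M1: Pc = R·M1+t = (-0.16670, +0.07992, +0.89456); u = 641.4·(-0.16670)/0.89456 + 319.7 = 200.1767, v = 706.6·(+0.07992)/0.89456 + 231.7 = 294.8264
M2: Pc = R·M2+t = (-0.21217, -0.12858, +0.93390); u = 641.4·(-0.21217)/0.93390 + 319.7 = 173.9817, v = 706.6·(-0.12858)/0.93390 + 231.7 = 134.4114
M3: Pc = R·M3+t = (-0.42190, -0.09052, +0.89324); u = 641.4·(-0.42190)/0.89324 + 319.7 = 16.7490, v = 706.6·(-0.09052)/0.89324 + 231.7 = 160.0947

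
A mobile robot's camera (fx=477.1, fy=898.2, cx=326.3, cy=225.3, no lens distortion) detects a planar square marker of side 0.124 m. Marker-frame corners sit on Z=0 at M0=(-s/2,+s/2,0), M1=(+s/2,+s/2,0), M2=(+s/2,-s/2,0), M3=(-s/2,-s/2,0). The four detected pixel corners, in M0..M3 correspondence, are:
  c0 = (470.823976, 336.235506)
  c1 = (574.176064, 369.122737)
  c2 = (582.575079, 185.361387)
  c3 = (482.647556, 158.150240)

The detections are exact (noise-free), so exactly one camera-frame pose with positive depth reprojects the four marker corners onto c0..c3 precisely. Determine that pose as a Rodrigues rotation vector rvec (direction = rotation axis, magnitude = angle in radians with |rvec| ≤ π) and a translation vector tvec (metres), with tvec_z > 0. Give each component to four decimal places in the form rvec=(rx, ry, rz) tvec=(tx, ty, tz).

Intrinsics K: fx=477.1, fy=898.2, cx=326.3, cy=225.3
Marker side s = 0.124 m; corners in marker frame (Z=0):
  M0 = (-0.0620, +0.0620, 0)
  M1 = (+0.0620, +0.0620, 0)
  M2 = (+0.0620, -0.0620, 0)
  M3 = (-0.0620, -0.0620, 0)
Detected image corners:
  c0 = (470.823976, 336.235506) px
  c1 = (574.176064, 369.122737) px
  c2 = (582.575079, 185.361387) px
  c3 = (482.647556, 158.150240) px
Planar DLT: solve 8×8 A·h = b for H (H[2,2]=1):
  H  [+711.54124 -235.79720 +527.00287]
  H  [+188.29454 +1382.18477 +260.38890]
  H  [-0.20450 -0.29206 +1.00000]
B = K⁻¹H; ‖b₁‖=1.664596, ‖b₂‖=1.664596; λ = 2/(‖b₁‖+‖b₂‖) = 0.600746, sign → tz>0 ⇒ λ=+0.600746
r₁ = λ·B[:,0] = (+0.97997,+0.15675,-0.12285); r₂ = λ·B[:,1] = (-0.17691,+0.96846,-0.17546)
r₃ = r₁×r₂ = (+0.09147,+0.19367,+0.97679); SVD([r₁ r₂ r₃]) → R = UVᵀ:
  R  [+0.97997 -0.17691 +0.09147]
  R  [+0.15675 +0.96846 +0.19367]
  R  [-0.12285 -0.17546 +0.97679]
t = (+0.25272, +0.02347, +0.60075) m
tr R = 2.925221; θ = arccos((tr R − 1)/2) = 0.274316 rad = 15.717°
axis k = ((R−Rᵀ)₃₂, (R−Rᵀ)₁₃, (R−Rᵀ)₂₁) / (2 sinθ) = (-0.681331, +0.395598, +0.615865)
rvec = θ·k = (-0.186900, +0.108519, +0.168942)

rvec=(-0.1869, 0.1085, 0.1689) tvec=(0.2527, 0.0235, 0.6007)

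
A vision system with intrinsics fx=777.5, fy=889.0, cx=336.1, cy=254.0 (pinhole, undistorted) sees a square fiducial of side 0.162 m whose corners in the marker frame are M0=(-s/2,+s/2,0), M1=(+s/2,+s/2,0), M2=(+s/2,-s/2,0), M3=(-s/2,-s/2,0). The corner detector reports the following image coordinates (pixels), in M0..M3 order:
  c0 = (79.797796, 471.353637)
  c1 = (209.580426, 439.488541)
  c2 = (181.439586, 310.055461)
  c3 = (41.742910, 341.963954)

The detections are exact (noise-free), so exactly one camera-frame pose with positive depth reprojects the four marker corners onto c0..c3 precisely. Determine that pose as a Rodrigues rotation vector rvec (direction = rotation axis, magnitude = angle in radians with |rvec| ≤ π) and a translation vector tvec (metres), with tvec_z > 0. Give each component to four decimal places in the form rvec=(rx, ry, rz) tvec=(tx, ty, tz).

Intrinsics K: fx=777.5, fy=889.0, cx=336.1, cy=254.0
Marker side s = 0.162 m; corners in marker frame (Z=0):
  M0 = (-0.0810, +0.0810, 0)
  M1 = (+0.0810, +0.0810, 0)
  M2 = (+0.0810, -0.0810, 0)
  M3 = (-0.0810, -0.0810, 0)
Detected image corners:
  c0 = (79.797796, 471.353637) px
  c1 = (209.580426, 439.488541) px
  c2 = (181.439586, 310.055461) px
  c3 = (41.742910, 341.963954) px
Planar DLT: solve 8×8 A·h = b for H (H[2,2]=1):
  H  [+843.93554 +258.99131 +129.28010]
  H  [-156.35959 +966.35639 +392.82879]
  H  [+0.10357 +0.42875 +1.00000]
B = K⁻¹H; ‖b₁‖=1.065810, ‖b₂‖=1.065810; λ = 2/(‖b₁‖+‖b₂‖) = 0.938254, sign → tz>0 ⇒ λ=+0.938254
r₁ = λ·B[:,0] = (+0.97642,-0.19279,+0.09718); r₂ = λ·B[:,1] = (+0.13864,+0.90496,+0.40228)
r₃ = r₁×r₂ = (-0.16550,-0.37932,+0.91035); SVD([r₁ r₂ r₃]) → R = UVᵀ:
  R  [+0.97642 +0.13864 -0.16550]
  R  [-0.19279 +0.90496 -0.37932]
  R  [+0.09718 +0.40228 +0.91035]
t = (-0.24958, +0.14652, +0.93825) m
tr R = 2.791722; θ = arccos((tr R − 1)/2) = 0.460431 rad = 26.381°
axis k = ((R−Rᵀ)₃₂, (R−Rᵀ)₁₃, (R−Rᵀ)₂₁) / (2 sinθ) = (+0.879511, -0.295582, -0.372951)
rvec = θ·k = (+0.404954, -0.136095, -0.171718)

rvec=(0.4050, -0.1361, -0.1717) tvec=(-0.2496, 0.1465, 0.9383)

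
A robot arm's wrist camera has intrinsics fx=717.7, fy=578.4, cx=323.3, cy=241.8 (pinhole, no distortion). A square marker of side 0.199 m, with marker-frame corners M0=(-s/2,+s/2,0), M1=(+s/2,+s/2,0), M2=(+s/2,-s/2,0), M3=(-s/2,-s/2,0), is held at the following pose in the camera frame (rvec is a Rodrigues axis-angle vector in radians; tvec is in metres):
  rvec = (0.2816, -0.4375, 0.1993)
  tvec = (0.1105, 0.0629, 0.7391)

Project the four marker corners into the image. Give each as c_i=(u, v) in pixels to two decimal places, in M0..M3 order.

c0=(320.71, 357.72) c1=(478.34, 363.50) c2=(534.23, 228.13) c3=(373.44, 204.24)

Intrinsics K: fx=717.7, fy=578.4, cx=323.3, cy=241.8
Marker side s = 0.199 m; corners in marker frame (Z=0):
  M0 = (-0.0995, +0.0995, 0)
  M1 = (+0.0995, +0.0995, 0)
  M2 = (+0.0995, -0.0995, 0)
  M3 = (-0.0995, -0.0995, 0)
rvec = (0.2816, -0.4375, 0.1993), |rvec| = θ = 0.55716 rad = 31.923°
Rodrigues: sinθ=0.52878, 1−cosθ=0.15124; R = I + sinθ·[k]× + (1−cosθ)·[k]×²:
    [+0.88740 -0.24917 -0.38787]
    [+0.12912 +0.94201 -0.30974]
    [+0.44256 +0.22477 +0.86811]
t = (0.1105, 0.0629, 0.7391) m
M0: Pc = R·M0+t = (-0.00259, +0.14378, +0.71743); u = 717.7·(-0.00259)/0.71743 + 323.3 = 320.7107, v = 578.4·(+0.14378)/0.71743 + 241.8 = 357.7189
M1: Pc = R·M1+t = (+0.17400, +0.16948, +0.80550); u = 717.7·(+0.17400)/0.80550 + 323.3 = 478.3370, v = 578.4·(+0.16948)/0.80550 + 241.8 = 363.4962
M2: Pc = R·M2+t = (+0.22359, -0.01798, +0.76077); u = 717.7·(+0.22359)/0.76077 + 323.3 = 534.2303, v = 578.4·(-0.01798)/0.76077 + 241.8 = 228.1282
M3: Pc = R·M3+t = (+0.04700, -0.04368, +0.67270); u = 717.7·(+0.04700)/0.67270 + 323.3 = 373.4404, v = 578.4·(-0.04368)/0.67270 + 241.8 = 204.2446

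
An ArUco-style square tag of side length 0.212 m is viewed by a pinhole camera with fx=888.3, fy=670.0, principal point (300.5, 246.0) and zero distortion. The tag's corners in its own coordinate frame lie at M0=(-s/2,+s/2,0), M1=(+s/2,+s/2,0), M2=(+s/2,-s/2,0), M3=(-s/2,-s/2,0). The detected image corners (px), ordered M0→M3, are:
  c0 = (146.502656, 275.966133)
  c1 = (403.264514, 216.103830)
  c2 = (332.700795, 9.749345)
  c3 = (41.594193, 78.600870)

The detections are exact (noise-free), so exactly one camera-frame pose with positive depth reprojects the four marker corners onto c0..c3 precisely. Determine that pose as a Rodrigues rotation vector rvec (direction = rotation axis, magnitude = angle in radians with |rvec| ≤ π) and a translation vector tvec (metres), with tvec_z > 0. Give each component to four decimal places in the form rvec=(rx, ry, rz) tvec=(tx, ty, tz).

Intrinsics K: fx=888.3, fy=670.0, cx=300.5, cy=246.0
Marker side s = 0.212 m; corners in marker frame (Z=0):
  M0 = (-0.1060, +0.1060, 0)
  M1 = (+0.1060, +0.1060, 0)
  M2 = (+0.1060, -0.1060, 0)
  M3 = (-0.1060, -0.1060, 0)
Detected image corners:
  c0 = (146.502656, 275.966133) px
  c1 = (403.264514, 216.103830) px
  c2 = (332.700795, 9.749345) px
  c3 = (41.594193, 78.600870) px
Planar DLT: solve 8×8 A·h = b for H (H[2,2]=1):
  H  [+1282.50278 +552.08256 +233.51127]
  H  [-305.05901 +1038.84681 +151.56557]
  H  [-0.01952 +0.59765 +1.00000]
B = K⁻¹H; ‖b₁‖=1.518157, ‖b₂‖=1.518157; λ = 2/(‖b₁‖+‖b₂‖) = 0.658693, sign → tz>0 ⇒ λ=+0.658693
r₁ = λ·B[:,0] = (+0.95535,-0.29519,-0.01285); r₂ = λ·B[:,1] = (+0.27621,+0.87678,+0.39367)
r₃ = r₁×r₂ = (-0.10494,-0.37964,+0.91916); SVD([r₁ r₂ r₃]) → R = UVᵀ:
  R  [+0.95535 +0.27621 -0.10494]
  R  [-0.29519 +0.87678 -0.37964]
  R  [-0.01285 +0.39367 +0.91916]
t = (-0.04967, -0.09284, +0.65869) m
tr R = 2.751291; θ = arccos((tr R − 1)/2) = 0.504025 rad = 28.879°
axis k = ((R−Rᵀ)₃₂, (R−Rᵀ)₁₃, (R−Rᵀ)₂₁) / (2 sinθ) = (+0.800599, -0.095332, -0.591568)
rvec = θ·k = (+0.403522, -0.048049, -0.298165)

rvec=(0.4035, -0.0480, -0.2982) tvec=(-0.0497, -0.0928, 0.6587)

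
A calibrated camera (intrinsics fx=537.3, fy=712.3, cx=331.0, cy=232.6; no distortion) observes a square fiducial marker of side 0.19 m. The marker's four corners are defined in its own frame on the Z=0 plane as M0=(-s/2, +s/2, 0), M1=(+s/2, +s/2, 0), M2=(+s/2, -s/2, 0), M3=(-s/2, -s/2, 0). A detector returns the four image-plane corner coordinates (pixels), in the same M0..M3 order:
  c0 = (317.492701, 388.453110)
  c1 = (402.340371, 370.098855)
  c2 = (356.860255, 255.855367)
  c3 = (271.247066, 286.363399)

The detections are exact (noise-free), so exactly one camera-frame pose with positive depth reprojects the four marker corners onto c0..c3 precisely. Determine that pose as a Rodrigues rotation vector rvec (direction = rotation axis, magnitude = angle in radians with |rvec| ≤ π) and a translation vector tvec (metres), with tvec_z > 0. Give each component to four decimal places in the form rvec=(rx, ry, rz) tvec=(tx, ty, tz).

Intrinsics K: fx=537.3, fy=712.3, cx=331.0, cy=232.6
Marker side s = 0.19 m; corners in marker frame (Z=0):
  M0 = (-0.0950, +0.0950, 0)
  M1 = (+0.0950, +0.0950, 0)
  M2 = (+0.0950, -0.0950, 0)
  M3 = (-0.0950, -0.0950, 0)
Detected image corners:
  c0 = (317.492701, 388.453110) px
  c1 = (402.340371, 370.098855) px
  c2 = (356.860255, 255.855367) px
  c3 = (271.247066, 286.363399) px
Planar DLT: solve 8×8 A·h = b for H (H[2,2]=1):
  H  [+274.03795 +351.30169 +335.59887]
  H  [-295.96990 +673.70072 +327.46792]
  H  [-0.51777 +0.32589 +1.00000]
B = K⁻¹H; ‖b₁‖=1.007994, ‖b₂‖=1.007994; λ = 2/(‖b₁‖+‖b₂‖) = 0.992069, sign → tz>0 ⇒ λ=+0.992069
r₁ = λ·B[:,0] = (+0.82242,-0.24448,-0.51366); r₂ = λ·B[:,1] = (+0.44947,+0.83274,+0.32330)
r₃ = r₁×r₂ = (+0.34870,-0.49677,+0.79475); SVD([r₁ r₂ r₃]) → R = UVᵀ:
  R  [+0.82242 +0.44947 +0.34870]
  R  [-0.24448 +0.83274 -0.49677]
  R  [-0.51366 +0.32330 +0.79475]
t = (+0.00849, +0.13213, +0.99207) m
tr R = 2.449906; θ = arccos((tr R − 1)/2) = 0.759830 rad = 43.535°
axis k = ((R−Rᵀ)₃₂, (R−Rᵀ)₁₃, (R−Rᵀ)₂₁) / (2 sinθ) = (+0.595292, +0.625995, -0.503744)
rvec = θ·k = (+0.452321, +0.475650, -0.382760)

rvec=(0.4523, 0.4756, -0.3828) tvec=(0.0085, 0.1321, 0.9921)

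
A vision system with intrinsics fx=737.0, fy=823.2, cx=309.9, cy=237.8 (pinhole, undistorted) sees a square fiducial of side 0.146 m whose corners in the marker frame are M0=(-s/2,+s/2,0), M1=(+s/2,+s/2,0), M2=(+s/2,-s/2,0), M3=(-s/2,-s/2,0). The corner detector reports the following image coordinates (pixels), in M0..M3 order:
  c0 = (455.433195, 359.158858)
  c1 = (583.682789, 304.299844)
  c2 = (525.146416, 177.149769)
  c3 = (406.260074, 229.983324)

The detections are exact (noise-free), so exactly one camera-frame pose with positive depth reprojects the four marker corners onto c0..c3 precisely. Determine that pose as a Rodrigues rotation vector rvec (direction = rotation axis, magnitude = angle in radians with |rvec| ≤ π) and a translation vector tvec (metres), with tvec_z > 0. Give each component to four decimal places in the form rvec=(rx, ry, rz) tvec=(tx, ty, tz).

rvec=(-0.3865, 0.1519, -0.3607) tvec=(0.2026, 0.0278, 0.8234)

Intrinsics K: fx=737.0, fy=823.2, cx=309.9, cy=237.8
Marker side s = 0.146 m; corners in marker frame (Z=0):
  M0 = (-0.0730, +0.0730, 0)
  M1 = (+0.0730, +0.0730, 0)
  M2 = (+0.0730, -0.0730, 0)
  M3 = (-0.0730, -0.0730, 0)
Detected image corners:
  c0 = (455.433195, 359.158858) px
  c1 = (583.682789, 304.299844) px
  c2 = (525.146416, 177.149769) px
  c3 = (406.260074, 229.983324) px
Planar DLT: solve 8×8 A·h = b for H (H[2,2]=1):
  H  [+799.51337 +132.90246 +491.27133]
  H  [-393.40898 +749.79148 +265.59173]
  H  [-0.09281 -0.47855 +1.00000]
B = K⁻¹H; ‖b₁‖=1.214550, ‖b₂‖=1.214550; λ = 2/(‖b₁‖+‖b₂‖) = 0.823350, sign → tz>0 ⇒ λ=+0.823350
r₁ = λ·B[:,0] = (+0.92532,-0.37141,-0.07642); r₂ = λ·B[:,1] = (+0.31415,+0.86375,-0.39401)
r₃ = r₁×r₂ = (+0.21234,+0.34058,+0.91592); SVD([r₁ r₂ r₃]) → R = UVᵀ:
  R  [+0.92532 +0.31415 +0.21234]
  R  [-0.37141 +0.86375 +0.34058]
  R  [-0.07642 -0.39401 +0.91592]
t = (+0.20262, +0.02780, +0.82335) m
tr R = 2.704991; θ = arccos((tr R − 1)/2) = 0.550056 rad = 31.516°
axis k = ((R−Rᵀ)₃₂, (R−Rᵀ)₁₃, (R−Rᵀ)₂₁) / (2 sinθ) = (-0.702648, +0.276203, -0.655742)
rvec = θ·k = (-0.386496, +0.151927, -0.360695)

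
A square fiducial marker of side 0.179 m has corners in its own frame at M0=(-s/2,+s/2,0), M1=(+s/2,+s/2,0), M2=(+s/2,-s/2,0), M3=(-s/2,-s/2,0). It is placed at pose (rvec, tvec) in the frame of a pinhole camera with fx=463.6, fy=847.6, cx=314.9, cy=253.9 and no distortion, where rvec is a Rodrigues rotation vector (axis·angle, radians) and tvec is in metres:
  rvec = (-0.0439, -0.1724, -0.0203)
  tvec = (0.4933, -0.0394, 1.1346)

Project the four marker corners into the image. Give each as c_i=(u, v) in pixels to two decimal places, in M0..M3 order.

c0=(484.17, 293.01) c1=(550.94, 289.78) c2=(547.68, 158.20) c3=(481.27, 157.80)

Intrinsics K: fx=463.6, fy=847.6, cx=314.9, cy=253.9
Marker side s = 0.179 m; corners in marker frame (Z=0):
  M0 = (-0.0895, +0.0895, 0)
  M1 = (+0.0895, +0.0895, 0)
  M2 = (+0.0895, -0.0895, 0)
  M3 = (-0.0895, -0.0895, 0)
rvec = (-0.0439, -0.1724, -0.0203), |rvec| = θ = 0.17906 rad = 10.259°
Rodrigues: sinθ=0.17810, 1−cosθ=0.01599; R = I + sinθ·[k]× + (1−cosθ)·[k]×²:
    [+0.98497 +0.02397 -0.17104]
    [-0.01642 +0.99883 +0.04541]
    [+0.17192 -0.04192 +0.98422]
t = (0.4933, -0.0394, 1.1346) m
M0: Pc = R·M0+t = (+0.40729, +0.05146, +1.11546); u = 463.6·(+0.40729)/1.11546 + 314.9 = 484.1749, v = 847.6·(+0.05146)/1.11546 + 253.9 = 293.0064
M1: Pc = R·M1+t = (+0.58360, +0.04853, +1.14624); u = 463.6·(+0.58360)/1.14624 + 314.9 = 550.9396, v = 847.6·(+0.04853)/1.14624 + 253.9 = 289.7834
M2: Pc = R·M2+t = (+0.57931, -0.13026, +1.15374); u = 463.6·(+0.57931)/1.15374 + 314.9 = 547.6807, v = 847.6·(-0.13026)/1.15374 + 253.9 = 158.2002
M3: Pc = R·M3+t = (+0.40300, -0.12733, +1.12296); u = 463.6·(+0.40300)/1.12296 + 314.9 = 481.2728, v = 847.6·(-0.12733)/1.12296 + 253.9 = 157.7957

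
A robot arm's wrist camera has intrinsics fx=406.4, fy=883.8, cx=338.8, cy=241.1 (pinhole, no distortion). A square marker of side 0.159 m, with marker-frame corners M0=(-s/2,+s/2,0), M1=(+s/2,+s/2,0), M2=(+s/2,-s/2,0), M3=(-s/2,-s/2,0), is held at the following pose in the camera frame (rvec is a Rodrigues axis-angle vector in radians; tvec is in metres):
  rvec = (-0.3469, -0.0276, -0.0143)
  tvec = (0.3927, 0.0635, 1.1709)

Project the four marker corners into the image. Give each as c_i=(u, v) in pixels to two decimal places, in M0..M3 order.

c0=(450.85, 348.71) c1=(506.73, 347.13) c2=(498.17, 232.27) c3=(444.77, 233.32)

Intrinsics K: fx=406.4, fy=883.8, cx=338.8, cy=241.1
Marker side s = 0.159 m; corners in marker frame (Z=0):
  M0 = (-0.0795, +0.0795, 0)
  M1 = (+0.0795, +0.0795, 0)
  M2 = (+0.0795, -0.0795, 0)
  M3 = (-0.0795, -0.0795, 0)
rvec = (-0.3469, -0.0276, -0.0143), |rvec| = θ = 0.34829 rad = 19.956°
Rodrigues: sinθ=0.34129, 1−cosθ=0.06004; R = I + sinθ·[k]× + (1−cosθ)·[k]×²:
    [+0.99952 +0.01875 -0.02459]
    [-0.00927 +0.94033 +0.34012]
    [+0.02950 -0.33973 +0.94006]
t = (0.3927, 0.0635, 1.1709) m
M0: Pc = R·M0+t = (+0.31473, +0.13899, +1.14155); u = 406.4·(+0.31473)/1.14155 + 338.8 = 450.8461, v = 883.8·(+0.13899)/1.14155 + 241.1 = 348.7109
M1: Pc = R·M1+t = (+0.47365, +0.13752, +1.14624); u = 406.4·(+0.47365)/1.14624 + 338.8 = 506.7343, v = 883.8·(+0.13752)/1.14624 + 241.1 = 347.1336
M2: Pc = R·M2+t = (+0.47067, -0.01199, +1.20025); u = 406.4·(+0.47067)/1.20025 + 338.8 = 498.1669, v = 883.8·(-0.01199)/1.20025 + 241.1 = 232.2684
M3: Pc = R·M3+t = (+0.31175, -0.01052, +1.19556); u = 406.4·(+0.31175)/1.19556 + 338.8 = 444.7702, v = 883.8·(-0.01052)/1.19556 + 241.1 = 233.3237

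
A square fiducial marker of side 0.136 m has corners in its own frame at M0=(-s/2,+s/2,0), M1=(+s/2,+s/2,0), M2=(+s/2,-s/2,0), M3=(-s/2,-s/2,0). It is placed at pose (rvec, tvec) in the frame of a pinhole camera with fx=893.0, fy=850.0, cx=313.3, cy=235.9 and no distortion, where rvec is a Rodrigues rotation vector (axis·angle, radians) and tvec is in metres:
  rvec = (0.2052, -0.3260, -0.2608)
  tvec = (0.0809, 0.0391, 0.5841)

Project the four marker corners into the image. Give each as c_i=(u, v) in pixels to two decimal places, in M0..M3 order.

c0=(364.94, 415.56) c1=(540.80, 351.18) c2=(508.22, 171.42) c3=(319.57, 226.77)

Intrinsics K: fx=893.0, fy=850.0, cx=313.3, cy=235.9
Marker side s = 0.136 m; corners in marker frame (Z=0):
  M0 = (-0.0680, +0.0680, 0)
  M1 = (+0.0680, +0.0680, 0)
  M2 = (+0.0680, -0.0680, 0)
  M3 = (-0.0680, -0.0680, 0)
rvec = (0.2052, -0.3260, -0.2608), |rvec| = θ = 0.46519 rad = 26.653°
Rodrigues: sinθ=0.44859, 1−cosθ=0.10626; R = I + sinθ·[k]× + (1−cosθ)·[k]×²:
    [+0.91441 +0.21865 -0.34065]
    [-0.28434 +0.94592 -0.15613]
    [+0.28809 +0.23963 +0.92714]
t = (0.0809, 0.0391, 0.5841) m
M0: Pc = R·M0+t = (+0.03359, +0.12276, +0.58080); u = 893.0·(+0.03359)/0.58080 + 313.3 = 364.9420, v = 850.0·(+0.12276)/0.58080 + 235.9 = 415.5550
M1: Pc = R·M1+t = (+0.15795, +0.08409, +0.61998); u = 893.0·(+0.15795)/0.61998 + 313.3 = 540.8018, v = 850.0·(+0.08409)/0.61998 + 235.9 = 351.1840
M2: Pc = R·M2+t = (+0.12821, -0.04456, +0.58740); u = 893.0·(+0.12821)/0.58740 + 313.3 = 508.2172, v = 850.0·(-0.04456)/0.58740 + 235.9 = 171.4213
M3: Pc = R·M3+t = (+0.00385, -0.00589, +0.54822); u = 893.0·(+0.00385)/0.54822 + 313.3 = 319.5745, v = 850.0·(-0.00589)/0.54822 + 235.9 = 226.7716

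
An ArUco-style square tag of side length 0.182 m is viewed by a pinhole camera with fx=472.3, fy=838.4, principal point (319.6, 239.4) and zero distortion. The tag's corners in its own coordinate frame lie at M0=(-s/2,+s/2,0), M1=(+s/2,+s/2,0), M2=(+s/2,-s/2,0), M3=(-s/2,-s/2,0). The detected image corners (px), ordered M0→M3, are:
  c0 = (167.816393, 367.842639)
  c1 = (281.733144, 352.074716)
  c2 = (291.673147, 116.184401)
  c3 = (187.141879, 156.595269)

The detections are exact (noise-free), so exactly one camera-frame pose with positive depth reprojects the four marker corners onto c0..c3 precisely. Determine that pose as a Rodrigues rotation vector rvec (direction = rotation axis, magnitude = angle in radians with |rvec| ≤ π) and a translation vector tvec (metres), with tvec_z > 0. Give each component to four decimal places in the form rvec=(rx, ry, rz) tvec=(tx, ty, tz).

Intrinsics K: fx=472.3, fy=838.4, cx=319.6, cy=239.4
Marker side s = 0.182 m; corners in marker frame (Z=0):
  M0 = (-0.0910, +0.0910, 0)
  M1 = (+0.0910, +0.0910, 0)
  M2 = (+0.0910, -0.0910, 0)
  M3 = (-0.0910, -0.0910, 0)
Detected image corners:
  c0 = (167.816393, 367.842639) px
  c1 = (281.733144, 352.074716) px
  c2 = (291.673147, 116.184401) px
  c3 = (187.141879, 156.595269) px
Planar DLT: solve 8×8 A·h = b for H (H[2,2]=1):
  H  [+441.83960 -212.59475 +229.10462]
  H  [-325.65378 +1084.57469 +243.31420]
  H  [-0.67634 -0.56274 +1.00000]
B = K⁻¹H; ‖b₁‖=1.560933, ‖b₂‖=1.560933; λ = 2/(‖b₁‖+‖b₂‖) = 0.640642, sign → tz>0 ⇒ λ=+0.640642
r₁ = λ·B[:,0] = (+0.89253,-0.12512,-0.43329); r₂ = λ·B[:,1] = (-0.04441,+0.93169,-0.36052)
r₃ = r₁×r₂ = (+0.44880,+0.34102,+0.82601); SVD([r₁ r₂ r₃]) → R = UVᵀ:
  R  [+0.89253 -0.04441 +0.44880]
  R  [-0.12512 +0.93169 +0.34102]
  R  [-0.43329 -0.36052 +0.82601]
t = (-0.12275, +0.00299, +0.64064) m
tr R = 2.650228; θ = arccos((tr R − 1)/2) = 0.600392 rad = 34.400°
axis k = ((R−Rᵀ)₃₂, (R−Rᵀ)₁₃, (R−Rᵀ)₂₁) / (2 sinθ) = (-0.620863, +0.780658, -0.071425)
rvec = θ·k = (-0.372762, +0.468701, -0.042883)

rvec=(-0.3728, 0.4687, -0.0429) tvec=(-0.1228, 0.0030, 0.6406)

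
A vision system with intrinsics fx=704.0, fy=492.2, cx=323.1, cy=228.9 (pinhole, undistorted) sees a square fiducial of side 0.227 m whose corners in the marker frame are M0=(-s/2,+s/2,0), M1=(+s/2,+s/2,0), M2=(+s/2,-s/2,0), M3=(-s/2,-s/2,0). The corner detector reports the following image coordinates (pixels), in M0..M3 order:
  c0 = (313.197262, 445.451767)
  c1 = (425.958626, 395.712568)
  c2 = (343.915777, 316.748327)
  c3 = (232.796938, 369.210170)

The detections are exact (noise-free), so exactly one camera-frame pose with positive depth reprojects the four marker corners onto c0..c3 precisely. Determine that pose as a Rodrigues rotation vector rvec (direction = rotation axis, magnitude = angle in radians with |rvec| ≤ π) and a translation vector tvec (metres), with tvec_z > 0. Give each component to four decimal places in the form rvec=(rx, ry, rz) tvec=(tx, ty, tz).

Intrinsics K: fx=704.0, fy=492.2, cx=323.1, cy=228.9
Marker side s = 0.227 m; corners in marker frame (Z=0):
  M0 = (-0.1135, +0.1135, 0)
  M1 = (+0.1135, +0.1135, 0)
  M2 = (+0.1135, -0.1135, 0)
  M3 = (-0.1135, -0.1135, 0)
Detected image corners:
  c0 = (313.197262, 445.451767) px
  c1 = (425.958626, 395.712568) px
  c2 = (343.915777, 316.748327) px
  c3 = (232.796938, 369.210170) px
Planar DLT: solve 8×8 A·h = b for H (H[2,2]=1):
  H  [+449.26068 +368.32419 +328.26795]
  H  [-276.01604 +354.04459 +382.30910]
  H  [-0.13339 +0.03214 +1.00000]
B = K⁻¹H; ‖b₁‖=0.869289, ‖b₂‖=0.869289; λ = 2/(‖b₁‖+‖b₂‖) = 1.150365, sign → tz>0 ⇒ λ=+1.150365
r₁ = λ·B[:,0] = (+0.80453,-0.57374,-0.15345); r₂ = λ·B[:,1] = (+0.58489,+0.81027,+0.03698)
r₃ = r₁×r₂ = (+0.10312,-0.11950,+0.98746); SVD([r₁ r₂ r₃]) → R = UVᵀ:
  R  [+0.80453 +0.58489 +0.10312]
  R  [-0.57374 +0.81027 -0.11950]
  R  [-0.15345 +0.03698 +0.98746]
t = (+0.00844, +0.35855, +1.15036) m
tr R = 2.602272; θ = arccos((tr R − 1)/2) = 0.641606 rad = 36.761°
axis k = ((R−Rᵀ)₃₂, (R−Rᵀ)₁₃, (R−Rᵀ)₂₁) / (2 sinθ) = (+0.130728, +0.214345, -0.967970)
rvec = θ·k = (+0.083876, +0.137525, -0.621055)

rvec=(0.0839, 0.1375, -0.6211) tvec=(0.0084, 0.3585, 1.1504)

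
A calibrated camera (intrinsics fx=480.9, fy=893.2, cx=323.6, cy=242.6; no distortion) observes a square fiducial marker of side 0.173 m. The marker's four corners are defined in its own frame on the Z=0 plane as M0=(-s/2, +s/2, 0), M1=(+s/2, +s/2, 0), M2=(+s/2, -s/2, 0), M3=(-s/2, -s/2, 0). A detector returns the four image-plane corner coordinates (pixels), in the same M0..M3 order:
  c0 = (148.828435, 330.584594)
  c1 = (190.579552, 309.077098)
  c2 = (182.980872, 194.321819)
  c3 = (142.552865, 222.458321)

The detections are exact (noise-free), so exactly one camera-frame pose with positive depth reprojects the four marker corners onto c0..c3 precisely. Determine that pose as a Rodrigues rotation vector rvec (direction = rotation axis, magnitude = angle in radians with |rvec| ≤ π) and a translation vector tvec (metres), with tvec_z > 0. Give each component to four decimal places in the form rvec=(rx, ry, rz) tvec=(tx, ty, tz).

rvec=(-0.1181, 0.5470, -0.2110) tvec=(-0.4451, 0.0323, 1.3541)

Intrinsics K: fx=480.9, fy=893.2, cx=323.6, cy=242.6
Marker side s = 0.173 m; corners in marker frame (Z=0):
  M0 = (-0.0865, +0.0865, 0)
  M1 = (+0.0865, +0.0865, 0)
  M2 = (+0.0865, -0.0865, 0)
  M3 = (-0.0865, -0.0865, 0)
Detected image corners:
  c0 = (148.828435, 330.584594) px
  c1 = (190.579552, 309.077098) px
  c2 = (182.980872, 194.321819) px
  c3 = (142.552865, 222.458321) px
Planar DLT: solve 8×8 A·h = b for H (H[2,2]=1):
  H  [+175.74193 +19.45631 +165.53849]
  H  [-241.75798 +610.94955 +263.91416]
  H  [-0.37134 -0.12344 +1.00000]
B = K⁻¹H; ‖b₁‖=0.738472, ‖b₂‖=0.738472; λ = 2/(‖b₁‖+‖b₂‖) = 1.354148, sign → tz>0 ⇒ λ=+1.354148
r₁ = λ·B[:,0] = (+0.83323,-0.22994,-0.50284); r₂ = λ·B[:,1] = (+0.16727,+0.97164,-0.16715)
r₃ = r₁×r₂ = (+0.52702,+0.05517,+0.84806); SVD([r₁ r₂ r₃]) → R = UVᵀ:
  R  [+0.83323 +0.16727 +0.52702]
  R  [-0.22994 +0.97164 +0.05517]
  R  [-0.50284 -0.16715 +0.84806]
t = (-0.44508, +0.03231, +1.35415) m
tr R = 2.652931; θ = arccos((tr R − 1)/2) = 0.597996 rad = 34.263°
axis k = ((R−Rᵀ)₃₂, (R−Rᵀ)₁₃, (R−Rᵀ)₂₁) / (2 sinθ) = (-0.197450, +0.914641, -0.352769)
rvec = θ·k = (-0.118074, +0.546951, -0.210955)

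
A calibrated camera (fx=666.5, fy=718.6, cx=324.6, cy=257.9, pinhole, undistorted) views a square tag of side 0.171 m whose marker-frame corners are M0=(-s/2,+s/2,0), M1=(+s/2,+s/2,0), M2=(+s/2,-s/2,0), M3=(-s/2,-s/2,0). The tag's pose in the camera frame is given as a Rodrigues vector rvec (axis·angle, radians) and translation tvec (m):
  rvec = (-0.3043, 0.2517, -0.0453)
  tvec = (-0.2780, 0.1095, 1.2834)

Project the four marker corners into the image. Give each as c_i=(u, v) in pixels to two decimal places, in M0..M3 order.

Intrinsics K: fx=666.5, fy=718.6, cx=324.6, cy=257.9
Marker side s = 0.171 m; corners in marker frame (Z=0):
  M0 = (-0.0855, +0.0855, 0)
  M1 = (+0.0855, +0.0855, 0)
  M2 = (+0.0855, -0.0855, 0)
  M3 = (-0.0855, -0.0855, 0)
rvec = (-0.3043, 0.2517, -0.0453), |rvec| = θ = 0.39750 rad = 22.775°
Rodrigues: sinθ=0.38711, 1−cosθ=0.07797; R = I + sinθ·[k]× + (1−cosθ)·[k]×²:
    [+0.96773 +0.00632 +0.25193]
    [-0.08191 +0.95329 +0.29072]
    [-0.23832 -0.30198 +0.92305]
t = (-0.2780, 0.1095, 1.2834) m
M0: Pc = R·M0+t = (-0.36020, +0.19801, +1.27796); u = 666.5·(-0.36020)/1.27796 + 324.6 = 136.7430, v = 718.6·(+0.19801)/1.27796 + 257.9 = 369.2418
M1: Pc = R·M1+t = (-0.19472, +0.18400, +1.23720); u = 666.5·(-0.19472)/1.23720 + 324.6 = 219.7021, v = 718.6·(+0.18400)/1.23720 + 257.9 = 364.7738
M2: Pc = R·M2+t = (-0.19580, +0.02099, +1.28884); u = 666.5·(-0.19580)/1.28884 + 324.6 = 223.3458, v = 718.6·(+0.02099)/1.28884 + 257.9 = 269.6030
M3: Pc = R·M3+t = (-0.36128, +0.03500, +1.32960); u = 666.5·(-0.36128)/1.32960 + 324.6 = 143.4969, v = 718.6·(+0.03500)/1.32960 + 257.9 = 276.8145

c0=(136.74, 369.24) c1=(219.70, 364.77) c2=(223.35, 269.60) c3=(143.50, 276.81)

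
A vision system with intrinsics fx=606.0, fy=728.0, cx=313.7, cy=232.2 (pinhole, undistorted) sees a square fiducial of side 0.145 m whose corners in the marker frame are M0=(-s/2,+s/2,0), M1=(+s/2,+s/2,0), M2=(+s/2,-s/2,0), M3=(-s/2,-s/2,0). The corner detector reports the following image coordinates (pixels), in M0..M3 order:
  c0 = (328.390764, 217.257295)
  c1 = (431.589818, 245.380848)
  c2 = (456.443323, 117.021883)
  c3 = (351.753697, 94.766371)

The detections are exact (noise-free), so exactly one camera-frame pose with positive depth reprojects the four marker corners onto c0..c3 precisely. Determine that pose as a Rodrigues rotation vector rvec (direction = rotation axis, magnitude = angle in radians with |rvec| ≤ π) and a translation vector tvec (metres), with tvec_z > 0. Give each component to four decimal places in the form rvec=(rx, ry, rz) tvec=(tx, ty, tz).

rvec=(-0.0119, 0.2734, 0.2261) tvec=(0.1046, -0.0720, 0.8221)

Intrinsics K: fx=606.0, fy=728.0, cx=313.7, cy=232.2
Marker side s = 0.145 m; corners in marker frame (Z=0):
  M0 = (-0.0725, +0.0725, 0)
  M1 = (+0.0725, +0.0725, 0)
  M2 = (+0.0725, -0.0725, 0)
  M3 = (-0.0725, -0.0725, 0)
Detected image corners:
  c0 = (328.390764, 217.257295) px
  c1 = (431.589818, 245.380848) px
  c2 = (456.443323, 117.021883) px
  c3 = (351.753697, 94.766371) px
Planar DLT: solve 8×8 A·h = b for H (H[2,2]=1):
  H  [+588.54282 -157.12806 +390.79114]
  H  [+118.57400 +868.39596 +168.41229]
  H  [-0.32727 +0.02299 +1.00000]
B = K⁻¹H; ‖b₁‖=1.216358, ‖b₂‖=1.216358; λ = 2/(‖b₁‖+‖b₂‖) = 0.822127, sign → tz>0 ⇒ λ=+0.822127
r₁ = λ·B[:,0] = (+0.93772,+0.21972,-0.26906); r₂ = λ·B[:,1] = (-0.22295,+0.97465,+0.01890)
r₃ = r₁×r₂ = (+0.26639,+0.04226,+0.96294); SVD([r₁ r₂ r₃]) → R = UVᵀ:
  R  [+0.93772 -0.22295 +0.26639]
  R  [+0.21972 +0.97465 +0.04226]
  R  [-0.26906 +0.01890 +0.96294]
t = (+0.10459, -0.07204, +0.82213) m
tr R = 2.875309; θ = arccos((tr R − 1)/2) = 0.354978 rad = 20.339°
axis k = ((R−Rᵀ)₃₂, (R−Rᵀ)₁₃, (R−Rᵀ)₂₁) / (2 sinθ) = (-0.033607, +0.770283, +0.636816)
rvec = θ·k = (-0.011930, +0.273433, +0.226055)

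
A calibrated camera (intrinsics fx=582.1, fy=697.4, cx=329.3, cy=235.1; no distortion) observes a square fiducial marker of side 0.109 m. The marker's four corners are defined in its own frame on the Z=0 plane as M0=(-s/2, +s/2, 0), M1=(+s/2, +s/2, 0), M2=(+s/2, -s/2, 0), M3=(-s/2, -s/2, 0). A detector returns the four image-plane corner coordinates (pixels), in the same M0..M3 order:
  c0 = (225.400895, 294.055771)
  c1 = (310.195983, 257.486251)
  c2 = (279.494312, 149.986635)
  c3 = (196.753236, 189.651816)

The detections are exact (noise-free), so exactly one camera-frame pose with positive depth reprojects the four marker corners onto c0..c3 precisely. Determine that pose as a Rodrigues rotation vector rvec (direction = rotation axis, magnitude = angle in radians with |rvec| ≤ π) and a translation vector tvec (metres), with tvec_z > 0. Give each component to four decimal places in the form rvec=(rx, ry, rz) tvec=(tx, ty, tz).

rvec=(-0.0418, 0.2221, -0.3397) tvec=(-0.0895, -0.0119, 0.6752)

Intrinsics K: fx=582.1, fy=697.4, cx=329.3, cy=235.1
Marker side s = 0.109 m; corners in marker frame (Z=0):
  M0 = (-0.0545, +0.0545, 0)
  M1 = (+0.0545, +0.0545, 0)
  M2 = (+0.0545, -0.0545, 0)
  M3 = (-0.0545, -0.0545, 0)
Detected image corners:
  c0 = (225.400895, 294.055771) px
  c1 = (310.195983, 257.486251) px
  c2 = (279.494312, 149.986635) px
  c3 = (196.753236, 189.651816) px
Planar DLT: solve 8×8 A·h = b for H (H[2,2]=1):
  H  [+690.15529 +242.91814 +252.16130]
  H  [-418.75232 +946.10590 +222.78372]
  H  [-0.30953 -0.11530 +1.00000]
B = K⁻¹H; ‖b₁‖=1.481058, ‖b₂‖=1.481058; λ = 2/(‖b₁‖+‖b₂‖) = 0.675193, sign → tz>0 ⇒ λ=+0.675193
r₁ = λ·B[:,0] = (+0.91876,-0.33496,-0.20900); r₂ = λ·B[:,1] = (+0.32581,+0.94222,-0.07785)
r₃ = r₁×r₂ = (+0.22300,+0.00344,+0.97481); SVD([r₁ r₂ r₃]) → R = UVᵀ:
  R  [+0.91876 +0.32581 +0.22300]
  R  [-0.33496 +0.94222 +0.00344]
  R  [-0.20900 -0.07785 +0.97481]
t = (-0.08948, -0.01192, +0.67519) m
tr R = 2.835797; θ = arccos((tr R − 1)/2) = 0.408044 rad = 23.379°
axis k = ((R−Rᵀ)₃₂, (R−Rᵀ)₁₃, (R−Rᵀ)₂₁) / (2 sinθ) = (-0.102426, +0.544326, -0.832597)
rvec = θ·k = (-0.041794, +0.222109, -0.339736)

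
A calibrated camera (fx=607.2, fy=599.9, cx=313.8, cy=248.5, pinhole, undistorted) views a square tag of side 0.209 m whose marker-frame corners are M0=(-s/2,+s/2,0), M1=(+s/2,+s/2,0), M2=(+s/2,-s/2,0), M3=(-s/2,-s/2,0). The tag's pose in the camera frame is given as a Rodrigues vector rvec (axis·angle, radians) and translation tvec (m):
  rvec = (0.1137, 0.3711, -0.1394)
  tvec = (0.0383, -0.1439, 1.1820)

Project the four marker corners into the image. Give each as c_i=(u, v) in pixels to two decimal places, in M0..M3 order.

Intrinsics K: fx=607.2, fy=599.9, cx=313.8, cy=248.5
Marker side s = 0.209 m; corners in marker frame (Z=0):
  M0 = (-0.1045, +0.1045, 0)
  M1 = (+0.1045, +0.1045, 0)
  M2 = (+0.1045, -0.1045, 0)
  M3 = (-0.1045, -0.1045, 0)
rvec = (0.1137, 0.3711, -0.1394), |rvec| = θ = 0.41240 rad = 23.629°
Rodrigues: sinθ=0.40081, 1−cosθ=0.08384; R = I + sinθ·[k]× + (1−cosθ)·[k]×²:
    [+0.92253 +0.15628 +0.35286]
    [-0.11468 +0.98405 -0.13601]
    [-0.36848 +0.08500 +0.92574]
t = (0.0383, -0.1439, 1.1820) m
M0: Pc = R·M0+t = (-0.04177, -0.02908, +1.22939); u = 607.2·(-0.04177)/1.22939 + 313.8 = 293.1680, v = 599.9·(-0.02908)/1.22939 + 248.5 = 234.3086
M1: Pc = R·M1+t = (+0.15104, -0.05305, +1.15238); u = 607.2·(+0.15104)/1.15238 + 313.8 = 393.3827, v = 599.9·(-0.05305)/1.15238 + 248.5 = 220.8827
M2: Pc = R·M2+t = (+0.11837, -0.25872, +1.13461); u = 607.2·(+0.11837)/1.13461 + 313.8 = 377.1488, v = 599.9·(-0.25872)/1.13461 + 248.5 = 111.7090
M3: Pc = R·M3+t = (-0.07444, -0.23475, +1.21162); u = 607.2·(-0.07444)/1.21162 + 313.8 = 276.4966, v = 599.9·(-0.23475)/1.21162 + 248.5 = 132.2710

c0=(293.17, 234.31) c1=(393.38, 220.88) c2=(377.15, 111.71) c3=(276.50, 132.27)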